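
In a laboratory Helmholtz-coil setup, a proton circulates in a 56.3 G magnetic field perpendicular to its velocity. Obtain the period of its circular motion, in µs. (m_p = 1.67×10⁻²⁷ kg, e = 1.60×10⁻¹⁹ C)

T ≈ 11.6 µs

The cyclotron period is independent of speed: T = 2πm/(qB).
T = 2π(1.67×10^-27) / [(1×1.60×10^-19)(5.63×10^-3)] = 1.16×10^-5 s.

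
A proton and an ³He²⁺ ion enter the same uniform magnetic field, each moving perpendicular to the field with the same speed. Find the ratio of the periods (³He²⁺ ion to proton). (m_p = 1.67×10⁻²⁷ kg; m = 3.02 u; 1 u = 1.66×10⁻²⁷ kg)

ratio ≈ 1.50

T = 2πm/(qB) is independent of speed, so T₂/T₁ = (m₂/q₂)/(m₁/q₁).
T_{³He²⁺ ion}/T_{proton} = (5.01×10^-27/2e) / (1.67×10^-27/1e) = 1.50.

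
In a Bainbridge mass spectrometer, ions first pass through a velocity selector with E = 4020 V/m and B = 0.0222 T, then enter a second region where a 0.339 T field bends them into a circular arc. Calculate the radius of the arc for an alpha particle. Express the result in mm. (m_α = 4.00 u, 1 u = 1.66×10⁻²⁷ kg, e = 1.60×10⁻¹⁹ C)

The selector passes v = E/B = 4020/0.0222 = 1.81×10^5 m/s.
In the deflection region, r = mv/(qB₂) = (6.64×10^-27)(1.81×10^5) / [(2×1.60×10^-19)(0.339)] = 0.0111 m.

r ≈ 11.1 mm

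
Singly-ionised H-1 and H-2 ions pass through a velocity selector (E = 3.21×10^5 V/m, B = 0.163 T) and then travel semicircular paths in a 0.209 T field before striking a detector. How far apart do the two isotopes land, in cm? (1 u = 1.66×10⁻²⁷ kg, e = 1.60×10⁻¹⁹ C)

Δd ≈ 19.6 cm

Both emerge at v = E/B₁ = 1.97×10^6 m/s.
r = mv/(qB₂), so r₁ = 0.09776 m and r₂ = 0.1955 m, giving Δr = 0.0978 m.
After a semicircle each ion lands a diameter 2r from the entry slit, so the separation is 2Δr = 0.196 m.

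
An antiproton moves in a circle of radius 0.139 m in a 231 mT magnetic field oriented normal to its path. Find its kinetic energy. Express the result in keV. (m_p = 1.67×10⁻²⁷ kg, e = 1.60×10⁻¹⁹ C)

K ≈ 49.4 keV

v = qBr/m = (1×1.60×10^-19)(0.231)(0.139) / (1.67×10^-27) = 3.08×10^6 m/s.
K = ½mv² = 0.5·(1.67×10^-27)·(3.08×10^6)² = 7.90×10^-15 J = 49.4 keV.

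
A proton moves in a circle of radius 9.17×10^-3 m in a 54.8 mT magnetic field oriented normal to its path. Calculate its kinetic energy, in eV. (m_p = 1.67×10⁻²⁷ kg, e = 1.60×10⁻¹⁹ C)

K ≈ 12.1 eV

v = qBr/m = (1×1.60×10^-19)(0.0548)(9.17×10^-3) / (1.67×10^-27) = 4.81×10^4 m/s.
K = ½mv² = 0.5·(1.67×10^-27)·(4.81×10^4)² = 1.94×10^-18 J = 12.1 eV.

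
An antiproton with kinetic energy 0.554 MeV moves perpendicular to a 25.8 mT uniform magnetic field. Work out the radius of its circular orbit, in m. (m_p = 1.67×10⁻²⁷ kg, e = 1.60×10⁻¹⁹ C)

Convert the energy: K = 0.554 MeV = 8.86×10^-14 J.
v = √(2K/m) = √(2·8.86×10^-14/1.67×10^-27) = 1.03×10^7 m/s.
r = mv/(qB) = (1.67×10^-27)(1.03×10^7) / [(1×1.60×10^-19)(0.0258)] = 4.17 m.

r ≈ 4.17 m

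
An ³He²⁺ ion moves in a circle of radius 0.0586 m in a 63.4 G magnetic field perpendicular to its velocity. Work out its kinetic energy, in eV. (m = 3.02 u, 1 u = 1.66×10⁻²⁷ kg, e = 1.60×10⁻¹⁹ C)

K ≈ 8.81 eV

v = qBr/m = (2×1.60×10^-19)(6.34×10^-3)(0.0586) / (5.01×10^-27) = 2.37×10^4 m/s.
K = ½mv² = 0.5·(5.01×10^-27)·(2.37×10^4)² = 1.41×10^-18 J = 8.81 eV.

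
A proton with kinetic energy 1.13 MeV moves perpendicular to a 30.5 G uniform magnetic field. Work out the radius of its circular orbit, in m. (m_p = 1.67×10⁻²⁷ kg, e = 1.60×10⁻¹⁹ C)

Convert the energy: K = 1.13 MeV = 1.81×10^-13 J.
v = √(2K/m) = √(2·1.81×10^-13/1.67×10^-27) = 1.47×10^7 m/s.
r = mv/(qB) = (1.67×10^-27)(1.47×10^7) / [(1×1.60×10^-19)(3.05×10^-3)] = 50.4 m.

r ≈ 50.4 m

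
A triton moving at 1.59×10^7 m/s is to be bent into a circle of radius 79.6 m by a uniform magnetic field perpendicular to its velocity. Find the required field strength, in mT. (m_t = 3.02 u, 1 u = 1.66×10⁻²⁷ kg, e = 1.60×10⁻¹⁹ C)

B ≈ 6.26 mT

qvB = mv²/r gives B = mv/(qr).
B = (5.01×10^-27)(1.59×10^7) / [(1×1.60×10^-19)(79.6)] = 6.26×10^-3 T.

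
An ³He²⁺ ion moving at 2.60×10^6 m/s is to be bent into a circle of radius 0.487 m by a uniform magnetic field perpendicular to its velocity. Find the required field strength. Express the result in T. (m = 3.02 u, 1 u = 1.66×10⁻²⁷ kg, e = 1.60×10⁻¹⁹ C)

qvB = mv²/r gives B = mv/(qr).
B = (5.01×10^-27)(2.60×10^6) / [(2×1.60×10^-19)(0.487)] = 0.0836 T.

B ≈ 0.0836 T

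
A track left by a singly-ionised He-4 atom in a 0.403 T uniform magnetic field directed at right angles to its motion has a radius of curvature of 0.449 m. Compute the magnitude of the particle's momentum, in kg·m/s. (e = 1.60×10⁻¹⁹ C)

Since qvB = mv²/r, the momentum p = mv = qBr.
p = (1×1.60×10^-19)(0.403)(0.449) = 2.90×10^-20 kg·m/s.

p ≈ 2.90×10^-20 kg·m/s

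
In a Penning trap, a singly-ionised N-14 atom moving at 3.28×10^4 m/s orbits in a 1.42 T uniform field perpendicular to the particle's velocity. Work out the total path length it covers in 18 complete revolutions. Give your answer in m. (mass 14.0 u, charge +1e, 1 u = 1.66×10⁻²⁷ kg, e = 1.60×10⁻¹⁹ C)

r = mv/(qB) = 3.36×10^-3 m, so one revolution covers 2πr = 0.0211 m.
In 18 revolutions: L = 18·2πr = 0.379 m.

L ≈ 0.379 m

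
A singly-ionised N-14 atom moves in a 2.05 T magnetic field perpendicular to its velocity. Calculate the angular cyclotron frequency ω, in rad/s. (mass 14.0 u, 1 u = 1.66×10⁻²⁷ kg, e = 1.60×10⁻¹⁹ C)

ω = qB/m = (1×1.60×10^-19)(2.05) / (2.32×10^-26) = 1.41×10^7 rad/s.

ω ≈ 1.41×10^7 rad/s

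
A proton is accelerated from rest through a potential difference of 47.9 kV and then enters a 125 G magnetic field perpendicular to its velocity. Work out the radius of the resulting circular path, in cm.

The kinetic energy gained is K = qV = (1×1.60×10^-19)(4.79×10^4) = 7.66×10^-15 J.
v = √(2K/m) = 3.03×10^6 m/s.
r = mv/(qB) = (1.67×10^-27)(3.03×10^6) / [(1×1.60×10^-19)(0.0125)] = 2.53 m.

r ≈ 253 cm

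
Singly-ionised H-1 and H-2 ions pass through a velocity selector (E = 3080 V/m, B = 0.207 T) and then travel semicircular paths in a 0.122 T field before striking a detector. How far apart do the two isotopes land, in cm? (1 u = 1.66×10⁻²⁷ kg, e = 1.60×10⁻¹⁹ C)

Both emerge at v = E/B₁ = 1.49×10^4 m/s.
r = mv/(qB₂), so r₁ = 1.27×10^-3 m and r₂ = 2.53×10^-3 m, giving Δr = 1.27×10^-3 m.
After a semicircle each ion lands a diameter 2r from the entry slit, so the separation is 2Δr = 2.53×10^-3 m.

Δd ≈ 0.253 cm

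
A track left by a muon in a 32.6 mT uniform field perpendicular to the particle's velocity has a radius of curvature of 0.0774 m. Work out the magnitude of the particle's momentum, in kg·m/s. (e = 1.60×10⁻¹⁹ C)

Since qvB = mv²/r, the momentum p = mv = qBr.
p = (1×1.60×10^-19)(0.0326)(0.0774) = 4.04×10^-22 kg·m/s.

p ≈ 4.04×10^-22 kg·m/s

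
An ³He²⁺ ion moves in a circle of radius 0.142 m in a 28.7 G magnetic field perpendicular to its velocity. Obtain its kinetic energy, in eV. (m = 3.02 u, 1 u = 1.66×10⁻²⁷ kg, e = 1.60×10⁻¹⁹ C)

v = qBr/m = (2×1.60×10^-19)(2.87×10^-3)(0.142) / (5.01×10^-27) = 2.60×10^4 m/s.
K = ½mv² = 0.5·(5.01×10^-27)·(2.60×10^4)² = 1.70×10^-18 J = 10.6 eV.

K ≈ 10.6 eV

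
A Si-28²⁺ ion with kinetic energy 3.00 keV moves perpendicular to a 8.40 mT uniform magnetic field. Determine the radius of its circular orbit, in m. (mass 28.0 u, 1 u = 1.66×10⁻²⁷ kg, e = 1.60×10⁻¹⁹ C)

Convert the energy: K = 3.00 keV = 4.80×10^-16 J.
v = √(2K/m) = √(2·4.80×10^-16/4.65×10^-26) = 1.44×10^5 m/s.
r = mv/(qB) = (4.65×10^-26)(1.44×10^5) / [(2×1.60×10^-19)(8.40×10^-3)] = 2.49 m.

r ≈ 2.49 m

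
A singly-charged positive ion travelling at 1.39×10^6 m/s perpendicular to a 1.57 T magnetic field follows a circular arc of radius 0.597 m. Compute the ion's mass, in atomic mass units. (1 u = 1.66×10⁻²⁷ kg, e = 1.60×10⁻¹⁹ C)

qvB = mv²/r ⇒ m = qBr/v.
m = (1×1.60×10^-19)(1.57)(0.597) / (1.39×10^6) = 1.08×10^-25 kg = 65.0 u.

m ≈ 65.0 u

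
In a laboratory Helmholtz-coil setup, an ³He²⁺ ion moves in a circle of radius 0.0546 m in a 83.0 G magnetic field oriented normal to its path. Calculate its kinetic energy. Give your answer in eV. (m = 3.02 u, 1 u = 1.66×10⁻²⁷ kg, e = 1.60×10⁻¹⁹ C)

v = qBr/m = (2×1.60×10^-19)(8.30×10^-3)(0.0546) / (5.01×10^-27) = 2.89×10^4 m/s.
K = ½mv² = 0.5·(5.01×10^-27)·(2.89×10^4)² = 2.10×10^-18 J = 13.1 eV.

K ≈ 13.1 eV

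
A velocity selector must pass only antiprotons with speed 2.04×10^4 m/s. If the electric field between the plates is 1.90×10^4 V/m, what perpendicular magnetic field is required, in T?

qE = qvB ⇒ B = E/v = (1.90×10^4) / (2.04×10^4) = 0.931 T.

B ≈ 0.931 T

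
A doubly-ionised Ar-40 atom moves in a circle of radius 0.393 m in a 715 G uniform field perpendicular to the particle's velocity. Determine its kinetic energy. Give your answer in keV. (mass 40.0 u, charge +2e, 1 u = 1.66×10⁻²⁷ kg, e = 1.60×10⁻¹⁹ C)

v = qBr/m = (2×1.60×10^-19)(0.0715)(0.393) / (6.64×10^-26) = 1.35×10^5 m/s.
K = ½mv² = 0.5·(6.64×10^-26)·(1.35×10^5)² = 6.09×10^-16 J = 3.81 keV.

K ≈ 3.81 keV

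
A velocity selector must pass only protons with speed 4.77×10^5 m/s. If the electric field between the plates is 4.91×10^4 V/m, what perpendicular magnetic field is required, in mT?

B ≈ 103 mT

qE = qvB ⇒ B = E/v = (4.91×10^4) / (4.77×10^5) = 0.103 T.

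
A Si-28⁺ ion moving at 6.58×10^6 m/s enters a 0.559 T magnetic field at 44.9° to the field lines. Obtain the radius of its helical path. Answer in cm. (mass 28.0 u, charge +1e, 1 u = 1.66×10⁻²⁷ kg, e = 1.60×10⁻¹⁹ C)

Only the perpendicular component v⊥ = v sin44.9° = 4.64×10^6 m/s is bent by the field.
r = m v⊥ /(qB) = (4.65×10^-26)(4.64×10^6) / [(1×1.60×10^-19)(0.559)] = 2.41 m.

r ≈ 241 cm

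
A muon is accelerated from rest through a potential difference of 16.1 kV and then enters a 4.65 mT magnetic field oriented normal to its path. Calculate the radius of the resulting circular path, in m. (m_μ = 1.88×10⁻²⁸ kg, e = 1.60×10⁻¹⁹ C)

r ≈ 1.32 m

The kinetic energy gained is K = qV = (1×1.60×10^-19)(1.61×10^4) = 2.58×10^-15 J.
v = √(2K/m) = 5.23×10^6 m/s.
r = mv/(qB) = (1.88×10^-28)(5.23×10^6) / [(1×1.60×10^-19)(4.65×10^-3)] = 1.32 m.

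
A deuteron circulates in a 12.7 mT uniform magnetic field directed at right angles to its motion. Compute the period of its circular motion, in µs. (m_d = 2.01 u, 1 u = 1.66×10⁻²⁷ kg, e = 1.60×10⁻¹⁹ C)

The cyclotron period is independent of speed: T = 2πm/(qB).
T = 2π(3.34×10^-27) / [(1×1.60×10^-19)(0.0127)] = 1.03×10^-5 s.

T ≈ 10.3 µs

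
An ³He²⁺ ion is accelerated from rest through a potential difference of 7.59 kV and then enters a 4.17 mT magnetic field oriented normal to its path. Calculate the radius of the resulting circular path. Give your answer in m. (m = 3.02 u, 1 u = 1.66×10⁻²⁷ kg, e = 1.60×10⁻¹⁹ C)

The kinetic energy gained is K = qV = (2×1.60×10^-19)(7590) = 2.43×10^-15 J.
v = √(2K/m) = 9.84×10^5 m/s.
r = mv/(qB) = (5.01×10^-27)(9.84×10^5) / [(2×1.60×10^-19)(4.17×10^-3)] = 3.70 m.

r ≈ 3.70 m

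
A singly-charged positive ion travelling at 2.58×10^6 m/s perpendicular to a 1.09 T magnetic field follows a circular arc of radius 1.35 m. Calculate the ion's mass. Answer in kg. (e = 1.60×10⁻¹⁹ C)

m ≈ 9.13×10^-26 kg

qvB = mv²/r ⇒ m = qBr/v.
m = (1×1.60×10^-19)(1.09)(1.35) / (2.58×10^6) = 9.13×10^-26 kg.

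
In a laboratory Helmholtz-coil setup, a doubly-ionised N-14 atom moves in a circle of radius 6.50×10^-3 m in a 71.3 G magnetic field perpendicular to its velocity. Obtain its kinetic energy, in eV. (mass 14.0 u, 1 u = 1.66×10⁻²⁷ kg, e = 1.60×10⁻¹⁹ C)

K ≈ 0.0296 eV

v = qBr/m = (2×1.60×10^-19)(7.13×10^-3)(6.50×10^-3) / (2.32×10^-26) = 638 m/s.
K = ½mv² = 0.5·(2.32×10^-26)·(638)² = 4.73×10^-21 J = 0.0296 eV.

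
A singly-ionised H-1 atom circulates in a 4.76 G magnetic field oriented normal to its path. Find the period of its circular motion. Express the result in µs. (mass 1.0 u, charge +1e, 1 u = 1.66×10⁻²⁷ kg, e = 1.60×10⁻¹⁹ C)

T ≈ 137 µs

The cyclotron period is independent of speed: T = 2πm/(qB).
T = 2π(1.66×10^-27) / [(1×1.60×10^-19)(4.76×10^-4)] = 1.37×10^-4 s.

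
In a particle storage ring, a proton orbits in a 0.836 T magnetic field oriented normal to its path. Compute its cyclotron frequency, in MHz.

f = qB/(2πm) = (1×1.60×10^-19)(0.836) / [2π(1.67×10^-27)] = 1.27×10^7 Hz.

f ≈ 12.7 MHz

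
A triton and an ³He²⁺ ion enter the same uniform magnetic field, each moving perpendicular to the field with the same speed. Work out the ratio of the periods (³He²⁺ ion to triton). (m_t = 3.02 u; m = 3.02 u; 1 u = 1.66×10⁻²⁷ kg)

ratio ≈ 0.500

T = 2πm/(qB) is independent of speed, so T₂/T₁ = (m₂/q₂)/(m₁/q₁).
T_{³He²⁺ ion}/T_{triton} = (5.01×10^-27/2e) / (5.01×10^-27/1e) = 0.500.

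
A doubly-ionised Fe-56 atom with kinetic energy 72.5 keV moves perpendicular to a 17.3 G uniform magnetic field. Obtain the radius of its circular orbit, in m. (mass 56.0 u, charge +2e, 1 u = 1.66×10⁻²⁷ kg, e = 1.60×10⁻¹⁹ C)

Convert the energy: K = 72.5 keV = 1.16×10^-14 J.
v = √(2K/m) = √(2·1.16×10^-14/9.30×10^-26) = 5.00×10^5 m/s.
r = mv/(qB) = (9.30×10^-26)(5.00×10^5) / [(2×1.60×10^-19)(1.73×10^-3)] = 83.9 m.

r ≈ 83.9 m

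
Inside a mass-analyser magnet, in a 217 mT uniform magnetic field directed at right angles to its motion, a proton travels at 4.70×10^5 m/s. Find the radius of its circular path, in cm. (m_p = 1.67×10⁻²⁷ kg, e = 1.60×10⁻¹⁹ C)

The magnetic force provides the centripetal force: qvB = mv²/r, so r = mv/(qB).
r = (1.67×10^-27 kg)(4.70×10^5 m/s) / [(1×1.60×10^-19 C)(0.217 T)] = 0.0226 m.

r ≈ 2.26 cm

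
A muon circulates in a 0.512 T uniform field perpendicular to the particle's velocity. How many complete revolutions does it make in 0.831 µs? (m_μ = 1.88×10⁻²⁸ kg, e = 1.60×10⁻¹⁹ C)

N = 57

T = 2πm/(qB) = 2π(1.88×10^-28) / [(1×1.60×10^-19)(0.512)] = 1.4419×10^-8 s.
N = t/T = 8.31×10^-7 / 1.4419×10^-8 ≈ 57.63, so 57 complete revolutions.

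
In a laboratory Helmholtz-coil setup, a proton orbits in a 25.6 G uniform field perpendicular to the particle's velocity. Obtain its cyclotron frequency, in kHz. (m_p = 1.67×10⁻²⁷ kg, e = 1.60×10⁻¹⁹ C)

f ≈ 39.0 kHz

f = qB/(2πm) = (1×1.60×10^-19)(2.56×10^-3) / [2π(1.67×10^-27)] = 3.90×10^4 Hz.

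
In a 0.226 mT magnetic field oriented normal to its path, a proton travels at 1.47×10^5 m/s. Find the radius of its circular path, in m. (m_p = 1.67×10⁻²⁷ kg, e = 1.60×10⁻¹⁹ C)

r ≈ 6.79 m

The magnetic force provides the centripetal force: qvB = mv²/r, so r = mv/(qB).
r = (1.67×10^-27 kg)(1.47×10^5 m/s) / [(1×1.60×10^-19 C)(2.26×10^-4 T)] = 6.79 m.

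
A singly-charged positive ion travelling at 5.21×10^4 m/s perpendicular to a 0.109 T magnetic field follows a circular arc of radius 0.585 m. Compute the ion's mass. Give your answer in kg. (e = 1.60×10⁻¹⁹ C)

m ≈ 1.96×10^-25 kg

qvB = mv²/r ⇒ m = qBr/v.
m = (1×1.60×10^-19)(0.109)(0.585) / (5.21×10^4) = 1.96×10^-25 kg.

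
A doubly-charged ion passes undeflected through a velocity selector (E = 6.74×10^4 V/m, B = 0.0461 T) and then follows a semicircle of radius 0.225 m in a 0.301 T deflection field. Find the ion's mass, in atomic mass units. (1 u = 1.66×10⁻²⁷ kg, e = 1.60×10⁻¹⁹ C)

m ≈ 8.93 u

v = E/B₁ = 1.46×10^6 m/s.
From r = mv/(qB₂), m = qB₂r/v = (2×1.60×10^-19)(0.301)(0.225) / (1.46×10^6) = 1.48×10^-26 kg.
In atomic mass units: m = 1.48×10^-26 / 1.66×10^-27 = 8.93 u.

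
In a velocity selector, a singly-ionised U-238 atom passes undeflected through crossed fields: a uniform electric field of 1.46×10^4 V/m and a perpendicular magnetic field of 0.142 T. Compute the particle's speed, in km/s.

For zero net force, qE = qvB, so v = E/B.
v = (1.46×10^4) / (0.142) = 1.03×10^5 m/s.

v ≈ 103 km/s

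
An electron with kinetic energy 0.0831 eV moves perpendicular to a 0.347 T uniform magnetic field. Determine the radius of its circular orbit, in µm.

r ≈ 2.80 µm

Convert the energy: K = 0.0831 eV = 1.33×10^-20 J.
v = √(2K/m) = √(2·1.33×10^-20/9.11×10^-31) = 1.71×10^5 m/s.
r = mv/(qB) = (9.11×10^-31)(1.71×10^5) / [(1×1.60×10^-19)(0.347)] = 2.80×10^-6 m.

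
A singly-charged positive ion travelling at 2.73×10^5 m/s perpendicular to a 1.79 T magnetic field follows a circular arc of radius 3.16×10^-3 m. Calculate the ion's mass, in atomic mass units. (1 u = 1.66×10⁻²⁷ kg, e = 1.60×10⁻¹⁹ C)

m ≈ 2.00 u

qvB = mv²/r ⇒ m = qBr/v.
m = (1×1.60×10^-19)(1.79)(3.16×10^-3) / (2.73×10^5) = 3.32×10^-27 kg = 2.00 u.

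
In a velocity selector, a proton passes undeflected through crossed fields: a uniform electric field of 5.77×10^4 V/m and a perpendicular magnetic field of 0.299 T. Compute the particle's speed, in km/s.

v ≈ 193 km/s

For zero net force, qE = qvB, so v = E/B.
v = (5.77×10^4) / (0.299) = 1.93×10^5 m/s.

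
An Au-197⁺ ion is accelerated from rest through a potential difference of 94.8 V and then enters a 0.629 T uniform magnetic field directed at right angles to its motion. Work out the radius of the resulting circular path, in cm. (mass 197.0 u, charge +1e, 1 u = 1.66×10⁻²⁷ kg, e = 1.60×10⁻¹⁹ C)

The kinetic energy gained is K = qV = (1×1.60×10^-19)(94.8) = 1.52×10^-17 J.
v = √(2K/m) = 9630 m/s.
r = mv/(qB) = (3.27×10^-25)(9630) / [(1×1.60×10^-19)(0.629)] = 0.0313 m.

r ≈ 3.13 cm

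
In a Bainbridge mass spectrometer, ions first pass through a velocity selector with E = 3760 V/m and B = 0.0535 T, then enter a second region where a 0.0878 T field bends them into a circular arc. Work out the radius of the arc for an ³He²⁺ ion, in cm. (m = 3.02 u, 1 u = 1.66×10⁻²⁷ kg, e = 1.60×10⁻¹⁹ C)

The selector passes v = E/B = 3760/0.0535 = 7.03×10^4 m/s.
In the deflection region, r = mv/(qB₂) = (5.01×10^-27)(7.03×10^4) / [(2×1.60×10^-19)(0.0878)] = 0.0125 m.

r ≈ 1.25 cm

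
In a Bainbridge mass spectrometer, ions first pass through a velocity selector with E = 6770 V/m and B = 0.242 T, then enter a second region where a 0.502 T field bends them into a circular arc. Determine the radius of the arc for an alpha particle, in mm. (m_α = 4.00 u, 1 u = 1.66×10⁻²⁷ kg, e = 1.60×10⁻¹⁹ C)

r ≈ 1.16 mm

The selector passes v = E/B = 6770/0.242 = 2.80×10^4 m/s.
In the deflection region, r = mv/(qB₂) = (6.64×10^-27)(2.80×10^4) / [(2×1.60×10^-19)(0.502)] = 1.16×10^-3 m.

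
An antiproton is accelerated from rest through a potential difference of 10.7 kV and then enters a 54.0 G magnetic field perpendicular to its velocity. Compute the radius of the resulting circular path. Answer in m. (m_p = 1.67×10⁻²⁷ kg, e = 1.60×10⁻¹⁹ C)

r ≈ 2.77 m

The kinetic energy gained is K = qV = (1×1.60×10^-19)(1.07×10^4) = 1.71×10^-15 J.
v = √(2K/m) = 1.43×10^6 m/s.
r = mv/(qB) = (1.67×10^-27)(1.43×10^6) / [(1×1.60×10^-19)(5.40×10^-3)] = 2.77 m.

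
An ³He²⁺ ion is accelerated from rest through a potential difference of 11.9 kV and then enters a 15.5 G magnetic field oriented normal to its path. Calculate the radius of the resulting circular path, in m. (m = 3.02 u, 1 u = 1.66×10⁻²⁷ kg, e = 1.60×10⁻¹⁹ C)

The kinetic energy gained is K = qV = (2×1.60×10^-19)(1.19×10^4) = 3.81×10^-15 J.
v = √(2K/m) = 1.23×10^6 m/s.
r = mv/(qB) = (5.01×10^-27)(1.23×10^6) / [(2×1.60×10^-19)(1.55×10^-3)] = 12.5 m.

r ≈ 12.5 m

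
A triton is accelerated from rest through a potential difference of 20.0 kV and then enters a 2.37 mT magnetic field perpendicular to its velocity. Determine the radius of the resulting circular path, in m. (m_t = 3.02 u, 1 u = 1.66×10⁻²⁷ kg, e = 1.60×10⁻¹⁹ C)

The kinetic energy gained is K = qV = (1×1.60×10^-19)(2.00×10^4) = 3.20×10^-15 J.
v = √(2K/m) = 1.13×10^6 m/s.
r = mv/(qB) = (5.01×10^-27)(1.13×10^6) / [(1×1.60×10^-19)(2.37×10^-3)] = 14.9 m.

r ≈ 14.9 m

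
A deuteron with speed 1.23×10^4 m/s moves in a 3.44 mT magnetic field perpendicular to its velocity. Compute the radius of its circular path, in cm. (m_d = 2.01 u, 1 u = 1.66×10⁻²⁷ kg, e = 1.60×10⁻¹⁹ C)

r ≈ 7.46 cm

The magnetic force provides the centripetal force: qvB = mv²/r, so r = mv/(qB).
r = (3.34×10^-27 kg)(1.23×10^4 m/s) / [(1×1.60×10^-19 C)(3.44×10^-3 T)] = 0.0746 m.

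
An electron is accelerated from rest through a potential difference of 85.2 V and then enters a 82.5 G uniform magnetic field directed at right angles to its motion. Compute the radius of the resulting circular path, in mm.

r ≈ 3.78 mm

The kinetic energy gained is K = qV = (1×1.60×10^-19)(85.2) = 1.36×10^-17 J.
v = √(2K/m) = 5.47×10^6 m/s.
r = mv/(qB) = (9.11×10^-31)(5.47×10^6) / [(1×1.60×10^-19)(8.25×10^-3)] = 3.78×10^-3 m.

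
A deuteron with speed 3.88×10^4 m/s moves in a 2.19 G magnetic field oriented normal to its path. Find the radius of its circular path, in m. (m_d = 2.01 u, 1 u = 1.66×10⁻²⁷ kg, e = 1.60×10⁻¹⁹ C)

r ≈ 3.69 m

The magnetic force provides the centripetal force: qvB = mv²/r, so r = mv/(qB).
r = (3.34×10^-27 kg)(3.88×10^4 m/s) / [(1×1.60×10^-19 C)(2.19×10^-4 T)] = 3.69 m.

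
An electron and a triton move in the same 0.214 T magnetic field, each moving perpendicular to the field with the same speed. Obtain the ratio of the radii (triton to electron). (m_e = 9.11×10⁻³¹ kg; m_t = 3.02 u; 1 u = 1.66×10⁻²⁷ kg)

ratio ≈ 5500

r = mv/(qB) ⇒ at equal v, r ∝ m/q.
r_{triton}/r_{electron} = 5500.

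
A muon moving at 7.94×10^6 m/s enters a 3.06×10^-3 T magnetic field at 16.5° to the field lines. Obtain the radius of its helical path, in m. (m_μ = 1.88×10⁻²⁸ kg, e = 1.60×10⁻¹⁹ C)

r ≈ 0.866 m

Only the perpendicular component v⊥ = v sin16.5° = 2.26×10^6 m/s is bent by the field.
r = m v⊥ /(qB) = (1.88×10^-28)(2.26×10^6) / [(1×1.60×10^-19)(3.06×10^-3)] = 0.866 m.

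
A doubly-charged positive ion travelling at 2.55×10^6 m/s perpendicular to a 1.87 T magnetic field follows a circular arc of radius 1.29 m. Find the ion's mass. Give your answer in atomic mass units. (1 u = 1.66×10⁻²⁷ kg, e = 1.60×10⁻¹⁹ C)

m ≈ 182 u

qvB = mv²/r ⇒ m = qBr/v.
m = (2×1.60×10^-19)(1.87)(1.29) / (2.55×10^6) = 3.03×10^-25 kg = 182 u.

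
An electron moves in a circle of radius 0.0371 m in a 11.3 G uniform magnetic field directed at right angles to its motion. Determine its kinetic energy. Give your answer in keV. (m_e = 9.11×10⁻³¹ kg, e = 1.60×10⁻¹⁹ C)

K ≈ 0.154 keV

v = qBr/m = (1×1.60×10^-19)(1.13×10^-3)(0.0371) / (9.11×10^-31) = 7.36×10^6 m/s.
K = ½mv² = 0.5·(9.11×10^-31)·(7.36×10^6)² = 2.47×10^-17 J = 0.154 keV.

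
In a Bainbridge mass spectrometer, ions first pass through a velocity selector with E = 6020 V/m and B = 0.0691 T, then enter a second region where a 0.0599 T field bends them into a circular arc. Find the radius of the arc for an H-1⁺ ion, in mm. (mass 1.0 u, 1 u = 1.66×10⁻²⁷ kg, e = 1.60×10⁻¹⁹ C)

r ≈ 15.1 mm

The selector passes v = E/B = 6020/0.0691 = 8.71×10^4 m/s.
In the deflection region, r = mv/(qB₂) = (1.66×10^-27)(8.71×10^4) / [(1×1.60×10^-19)(0.0599)] = 0.0151 m.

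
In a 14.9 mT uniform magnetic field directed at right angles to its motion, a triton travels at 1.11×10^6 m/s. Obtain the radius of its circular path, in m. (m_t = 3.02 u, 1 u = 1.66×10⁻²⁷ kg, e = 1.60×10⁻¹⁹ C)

r ≈ 2.33 m

The magnetic force provides the centripetal force: qvB = mv²/r, so r = mv/(qB).
r = (5.01×10^-27 kg)(1.11×10^6 m/s) / [(1×1.60×10^-19 C)(0.0149 T)] = 2.33 m.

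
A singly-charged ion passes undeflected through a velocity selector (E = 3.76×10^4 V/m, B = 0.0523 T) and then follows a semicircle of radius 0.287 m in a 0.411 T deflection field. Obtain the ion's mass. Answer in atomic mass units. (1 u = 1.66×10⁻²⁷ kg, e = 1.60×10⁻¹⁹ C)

v = E/B₁ = 7.19×10^5 m/s.
From r = mv/(qB₂), m = qB₂r/v = (1×1.60×10^-19)(0.411)(0.287) / (7.19×10^5) = 2.63×10^-26 kg.
In atomic mass units: m = 2.63×10^-26 / 1.66×10^-27 = 15.8 u.

m ≈ 15.8 u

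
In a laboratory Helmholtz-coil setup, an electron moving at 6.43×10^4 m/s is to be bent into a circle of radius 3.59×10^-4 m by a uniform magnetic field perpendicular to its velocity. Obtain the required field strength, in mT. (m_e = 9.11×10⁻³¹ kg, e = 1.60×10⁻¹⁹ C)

qvB = mv²/r gives B = mv/(qr).
B = (9.11×10^-31)(6.43×10^4) / [(1×1.60×10^-19)(3.59×10^-4)] = 1.02×10^-3 T.

B ≈ 1.02 mT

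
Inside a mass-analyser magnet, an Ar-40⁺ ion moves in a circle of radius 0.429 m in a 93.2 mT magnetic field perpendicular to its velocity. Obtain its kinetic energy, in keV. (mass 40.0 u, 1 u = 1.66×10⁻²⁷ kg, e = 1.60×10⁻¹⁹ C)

K ≈ 1.93 keV

v = qBr/m = (1×1.60×10^-19)(0.0932)(0.429) / (6.64×10^-26) = 9.63×10^4 m/s.
K = ½mv² = 0.5·(6.64×10^-26)·(9.63×10^4)² = 3.08×10^-16 J = 1.93 keV.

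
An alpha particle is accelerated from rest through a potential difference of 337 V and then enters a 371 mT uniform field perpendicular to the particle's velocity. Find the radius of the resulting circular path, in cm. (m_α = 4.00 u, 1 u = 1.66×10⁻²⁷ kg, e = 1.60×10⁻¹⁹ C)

The kinetic energy gained is K = qV = (2×1.60×10^-19)(337) = 1.08×10^-16 J.
v = √(2K/m) = 1.80×10^5 m/s.
r = mv/(qB) = (6.64×10^-27)(1.80×10^5) / [(2×1.60×10^-19)(0.371)] = 0.0101 m.

r ≈ 1.01 cm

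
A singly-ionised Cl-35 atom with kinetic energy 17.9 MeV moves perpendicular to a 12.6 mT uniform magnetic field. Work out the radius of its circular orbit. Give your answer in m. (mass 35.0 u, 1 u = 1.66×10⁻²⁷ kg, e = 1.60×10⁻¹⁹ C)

r ≈ 286 m

Convert the energy: K = 17.9 MeV = 2.86×10^-12 J.
v = √(2K/m) = √(2·2.86×10^-12/5.81×10^-26) = 9.93×10^6 m/s.
r = mv/(qB) = (5.81×10^-26)(9.93×10^6) / [(1×1.60×10^-19)(0.0126)] = 286 m.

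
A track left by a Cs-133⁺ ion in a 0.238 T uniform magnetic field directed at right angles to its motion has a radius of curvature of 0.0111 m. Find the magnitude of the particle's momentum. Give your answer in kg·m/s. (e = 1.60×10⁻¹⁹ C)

p ≈ 4.23×10^-22 kg·m/s

Since qvB = mv²/r, the momentum p = mv = qBr.
p = (1×1.60×10^-19)(0.238)(0.0111) = 4.23×10^-22 kg·m/s.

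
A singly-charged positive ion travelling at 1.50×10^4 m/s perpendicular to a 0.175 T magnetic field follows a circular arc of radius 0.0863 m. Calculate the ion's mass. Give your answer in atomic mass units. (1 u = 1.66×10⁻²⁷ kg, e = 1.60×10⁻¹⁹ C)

qvB = mv²/r ⇒ m = qBr/v.
m = (1×1.60×10^-19)(0.175)(0.0863) / (1.50×10^4) = 1.61×10^-25 kg = 97.0 u.

m ≈ 97.0 u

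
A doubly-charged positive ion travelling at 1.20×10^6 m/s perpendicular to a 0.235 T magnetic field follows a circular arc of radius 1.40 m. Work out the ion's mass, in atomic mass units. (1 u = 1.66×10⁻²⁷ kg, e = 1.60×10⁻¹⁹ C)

qvB = mv²/r ⇒ m = qBr/v.
m = (2×1.60×10^-19)(0.235)(1.40) / (1.20×10^6) = 8.77×10^-26 kg = 52.9 u.

m ≈ 52.9 u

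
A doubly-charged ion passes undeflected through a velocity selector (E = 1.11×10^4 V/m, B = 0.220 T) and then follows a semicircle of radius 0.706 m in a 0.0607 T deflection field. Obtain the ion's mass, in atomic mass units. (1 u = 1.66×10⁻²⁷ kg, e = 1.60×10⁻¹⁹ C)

m ≈ 164 u

v = E/B₁ = 5.05×10^4 m/s.
From r = mv/(qB₂), m = qB₂r/v = (2×1.60×10^-19)(0.0607)(0.706) / (5.05×10^4) = 2.72×10^-25 kg.
In atomic mass units: m = 2.72×10^-25 / 1.66×10^-27 = 164 u.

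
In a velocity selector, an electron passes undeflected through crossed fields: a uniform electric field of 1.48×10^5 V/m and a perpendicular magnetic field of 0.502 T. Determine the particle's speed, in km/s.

v ≈ 295 km/s

For zero net force, qE = qvB, so v = E/B.
v = (1.48×10^5) / (0.502) = 2.95×10^5 m/s.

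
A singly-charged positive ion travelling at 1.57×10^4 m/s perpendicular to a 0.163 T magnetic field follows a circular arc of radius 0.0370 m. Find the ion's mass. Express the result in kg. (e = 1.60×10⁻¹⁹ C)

m ≈ 6.15×10^-26 kg

qvB = mv²/r ⇒ m = qBr/v.
m = (1×1.60×10^-19)(0.163)(0.0370) / (1.57×10^4) = 6.15×10^-26 kg.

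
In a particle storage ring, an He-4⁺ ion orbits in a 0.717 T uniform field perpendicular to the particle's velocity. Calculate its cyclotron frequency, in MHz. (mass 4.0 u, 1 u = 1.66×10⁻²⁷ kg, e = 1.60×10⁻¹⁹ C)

f = qB/(2πm) = (1×1.60×10^-19)(0.717) / [2π(6.64×10^-27)] = 2.75×10^6 Hz.

f ≈ 2.75 MHz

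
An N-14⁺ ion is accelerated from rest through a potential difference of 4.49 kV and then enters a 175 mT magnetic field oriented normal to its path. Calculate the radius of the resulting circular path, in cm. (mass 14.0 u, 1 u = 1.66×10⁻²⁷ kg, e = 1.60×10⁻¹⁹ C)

r ≈ 20.6 cm

The kinetic energy gained is K = qV = (1×1.60×10^-19)(4490) = 7.18×10^-16 J.
v = √(2K/m) = 2.49×10^5 m/s.
r = mv/(qB) = (2.32×10^-26)(2.49×10^5) / [(1×1.60×10^-19)(0.175)] = 0.206 m.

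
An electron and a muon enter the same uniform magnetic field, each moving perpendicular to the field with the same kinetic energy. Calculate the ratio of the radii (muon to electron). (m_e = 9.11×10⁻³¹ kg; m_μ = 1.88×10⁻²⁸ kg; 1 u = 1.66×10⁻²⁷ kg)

ratio ≈ 14.4

r = √(2mK)/(qB) ⇒ at equal K, r ∝ √m/q.
r_{muon}/r_{electron} = 14.4.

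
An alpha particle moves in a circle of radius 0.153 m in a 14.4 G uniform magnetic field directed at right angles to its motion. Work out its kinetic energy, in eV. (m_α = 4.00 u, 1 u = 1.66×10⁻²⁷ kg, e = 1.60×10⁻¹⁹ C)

v = qBr/m = (2×1.60×10^-19)(1.44×10^-3)(0.153) / (6.64×10^-27) = 1.06×10^4 m/s.
K = ½mv² = 0.5·(6.64×10^-27)·(1.06×10^4)² = 3.74×10^-19 J = 2.34 eV.

K ≈ 2.34 eV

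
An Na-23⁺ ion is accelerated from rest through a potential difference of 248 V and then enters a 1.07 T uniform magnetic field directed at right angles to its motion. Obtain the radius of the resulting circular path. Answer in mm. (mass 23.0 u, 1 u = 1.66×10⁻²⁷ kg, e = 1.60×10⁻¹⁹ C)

r ≈ 10.2 mm

The kinetic energy gained is K = qV = (1×1.60×10^-19)(248) = 3.97×10^-17 J.
v = √(2K/m) = 4.56×10^4 m/s.
r = mv/(qB) = (3.82×10^-26)(4.56×10^4) / [(1×1.60×10^-19)(1.07)] = 0.0102 m.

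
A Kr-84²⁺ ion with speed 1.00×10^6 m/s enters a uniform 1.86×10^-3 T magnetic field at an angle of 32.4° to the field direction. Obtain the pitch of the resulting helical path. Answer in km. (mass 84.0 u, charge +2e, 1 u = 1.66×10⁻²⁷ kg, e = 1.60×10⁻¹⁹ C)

The velocity component along B is v∥ = v cos32.4° = 8.44×10^5 m/s.
The cyclotron period T = 2πm/(qB) = 1.47×10^-3 s is set by m, q, B alone.
Pitch = v∥·T = (8.44×10^5)(1.47×10^-3) = 1240 m.

pitch ≈ 1.24 km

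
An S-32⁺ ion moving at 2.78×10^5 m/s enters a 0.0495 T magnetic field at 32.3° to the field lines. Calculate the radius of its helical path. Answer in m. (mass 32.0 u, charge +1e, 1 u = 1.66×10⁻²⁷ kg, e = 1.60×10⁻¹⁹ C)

Only the perpendicular component v⊥ = v sin32.3° = 1.49×10^5 m/s is bent by the field.
r = m v⊥ /(qB) = (5.31×10^-26)(1.49×10^5) / [(1×1.60×10^-19)(0.0495)] = 0.996 m.

r ≈ 0.996 m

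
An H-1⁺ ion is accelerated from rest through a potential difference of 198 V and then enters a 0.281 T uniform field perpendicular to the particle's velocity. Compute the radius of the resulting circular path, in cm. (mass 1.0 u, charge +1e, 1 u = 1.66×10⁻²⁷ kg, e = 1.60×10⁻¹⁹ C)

r ≈ 0.721 cm

The kinetic energy gained is K = qV = (1×1.60×10^-19)(198) = 3.17×10^-17 J.
v = √(2K/m) = 1.95×10^5 m/s.
r = mv/(qB) = (1.66×10^-27)(1.95×10^5) / [(1×1.60×10^-19)(0.281)] = 7.21×10^-3 m.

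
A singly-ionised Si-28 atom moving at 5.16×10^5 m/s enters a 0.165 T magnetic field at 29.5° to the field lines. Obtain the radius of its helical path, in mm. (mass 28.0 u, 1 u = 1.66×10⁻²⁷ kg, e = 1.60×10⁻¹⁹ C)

r ≈ 447 mm

Only the perpendicular component v⊥ = v sin29.5° = 2.54×10^5 m/s is bent by the field.
r = m v⊥ /(qB) = (4.65×10^-26)(2.54×10^5) / [(1×1.60×10^-19)(0.165)] = 0.447 m.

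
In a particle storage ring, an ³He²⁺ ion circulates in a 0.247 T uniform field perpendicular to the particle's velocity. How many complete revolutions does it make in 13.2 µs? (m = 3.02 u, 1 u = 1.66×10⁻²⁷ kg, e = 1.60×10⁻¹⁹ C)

N = 33

T = 2πm/(qB) = 2π(5.0132×10^-27) / [(2×1.60×10^-19)(0.247)] = 3.9852×10^-7 s.
N = t/T = 1.32×10^-5 / 3.9852×10^-7 ≈ 33.12, so 33 complete revolutions.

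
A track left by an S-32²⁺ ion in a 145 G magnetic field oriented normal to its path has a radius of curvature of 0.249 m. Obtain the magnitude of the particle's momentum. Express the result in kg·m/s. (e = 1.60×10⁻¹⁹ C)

Since qvB = mv²/r, the momentum p = mv = qBr.
p = (2×1.60×10^-19)(0.0145)(0.249) = 1.16×10^-21 kg·m/s.

p ≈ 1.16×10^-21 kg·m/s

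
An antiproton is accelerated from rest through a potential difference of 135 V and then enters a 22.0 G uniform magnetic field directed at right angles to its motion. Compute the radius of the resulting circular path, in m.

The kinetic energy gained is K = qV = (1×1.60×10^-19)(135) = 2.16×10^-17 J.
v = √(2K/m) = 1.61×10^5 m/s.
r = mv/(qB) = (1.67×10^-27)(1.61×10^5) / [(1×1.60×10^-19)(2.20×10^-3)] = 0.763 m.

r ≈ 0.763 m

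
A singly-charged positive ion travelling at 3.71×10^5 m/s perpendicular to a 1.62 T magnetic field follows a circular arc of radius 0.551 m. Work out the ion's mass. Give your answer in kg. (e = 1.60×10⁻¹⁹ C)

m ≈ 3.85×10^-25 kg

qvB = mv²/r ⇒ m = qBr/v.
m = (1×1.60×10^-19)(1.62)(0.551) / (3.71×10^5) = 3.85×10^-25 kg.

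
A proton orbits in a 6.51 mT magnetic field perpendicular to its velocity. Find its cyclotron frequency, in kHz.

f ≈ 99.3 kHz

f = qB/(2πm) = (1×1.60×10^-19)(6.51×10^-3) / [2π(1.67×10^-27)] = 9.93×10^4 Hz.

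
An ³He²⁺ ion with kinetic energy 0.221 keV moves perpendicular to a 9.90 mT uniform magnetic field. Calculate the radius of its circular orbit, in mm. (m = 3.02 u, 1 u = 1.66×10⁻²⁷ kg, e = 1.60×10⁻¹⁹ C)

r ≈ 188 mm

Convert the energy: K = 0.221 keV = 3.54×10^-17 J.
v = √(2K/m) = √(2·3.54×10^-17/5.01×10^-27) = 1.19×10^5 m/s.
r = mv/(qB) = (5.01×10^-27)(1.19×10^5) / [(2×1.60×10^-19)(9.90×10^-3)] = 0.188 m.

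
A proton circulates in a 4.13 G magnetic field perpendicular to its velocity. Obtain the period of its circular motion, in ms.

The cyclotron period is independent of speed: T = 2πm/(qB).
T = 2π(1.67×10^-27) / [(1×1.60×10^-19)(4.13×10^-4)] = 1.59×10^-4 s.

T ≈ 0.159 ms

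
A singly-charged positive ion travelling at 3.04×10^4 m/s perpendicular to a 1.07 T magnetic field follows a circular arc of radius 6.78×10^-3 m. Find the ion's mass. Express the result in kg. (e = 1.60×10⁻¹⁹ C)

qvB = mv²/r ⇒ m = qBr/v.
m = (1×1.60×10^-19)(1.07)(6.78×10^-3) / (3.04×10^4) = 3.82×10^-26 kg.

m ≈ 3.82×10^-26 kg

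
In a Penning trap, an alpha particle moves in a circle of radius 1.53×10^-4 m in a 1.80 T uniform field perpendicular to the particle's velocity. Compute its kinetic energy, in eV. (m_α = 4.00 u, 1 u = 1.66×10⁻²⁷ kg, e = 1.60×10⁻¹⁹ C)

v = qBr/m = (2×1.60×10^-19)(1.80)(1.53×10^-4) / (6.64×10^-27) = 1.33×10^4 m/s.
K = ½mv² = 0.5·(6.64×10^-27)·(1.33×10^4)² = 5.85×10^-19 J = 3.66 eV.

K ≈ 3.66 eV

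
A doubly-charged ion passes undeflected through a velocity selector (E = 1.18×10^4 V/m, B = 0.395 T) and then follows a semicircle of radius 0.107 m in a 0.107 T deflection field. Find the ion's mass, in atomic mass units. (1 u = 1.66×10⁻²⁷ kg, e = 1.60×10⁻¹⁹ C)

m ≈ 73.9 u

v = E/B₁ = 2.99×10^4 m/s.
From r = mv/(qB₂), m = qB₂r/v = (2×1.60×10^-19)(0.107)(0.107) / (2.99×10^4) = 1.23×10^-25 kg.
In atomic mass units: m = 1.23×10^-25 / 1.66×10^-27 = 73.9 u.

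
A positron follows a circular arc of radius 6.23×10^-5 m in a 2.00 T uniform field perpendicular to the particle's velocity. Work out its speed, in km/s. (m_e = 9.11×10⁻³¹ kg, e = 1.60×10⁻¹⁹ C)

From qvB = mv²/r, v = qBr/m.
v = (1×1.60×10^-19)(2.00)(6.23×10^-5) / (9.11×10^-31) = 2.19×10^7 m/s.

v ≈ 21900 km/s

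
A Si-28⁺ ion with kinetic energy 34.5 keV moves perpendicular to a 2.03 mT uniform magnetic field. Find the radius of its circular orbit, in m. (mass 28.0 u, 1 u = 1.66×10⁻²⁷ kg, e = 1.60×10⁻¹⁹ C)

Convert the energy: K = 34.5 keV = 5.52×10^-15 J.
v = √(2K/m) = √(2·5.52×10^-15/4.65×10^-26) = 4.87×10^5 m/s.
r = mv/(qB) = (4.65×10^-26)(4.87×10^5) / [(1×1.60×10^-19)(2.03×10^-3)] = 69.7 m.

r ≈ 69.7 m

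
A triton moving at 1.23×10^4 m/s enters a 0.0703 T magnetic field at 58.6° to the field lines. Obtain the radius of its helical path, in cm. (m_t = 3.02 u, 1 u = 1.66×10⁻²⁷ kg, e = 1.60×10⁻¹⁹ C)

Only the perpendicular component v⊥ = v sin58.6° = 1.05×10^4 m/s is bent by the field.
r = m v⊥ /(qB) = (5.01×10^-27)(1.05×10^4) / [(1×1.60×10^-19)(0.0703)] = 4.68×10^-3 m.

r ≈ 0.468 cm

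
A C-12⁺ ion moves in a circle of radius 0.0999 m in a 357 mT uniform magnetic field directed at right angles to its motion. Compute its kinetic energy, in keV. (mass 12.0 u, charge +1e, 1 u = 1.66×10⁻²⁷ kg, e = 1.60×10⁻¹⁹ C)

v = qBr/m = (1×1.60×10^-19)(0.357)(0.0999) / (1.99×10^-26) = 2.86×10^5 m/s.
K = ½mv² = 0.5·(1.99×10^-26)·(2.86×10^5)² = 8.17×10^-16 J = 5.11 keV.

K ≈ 5.11 keV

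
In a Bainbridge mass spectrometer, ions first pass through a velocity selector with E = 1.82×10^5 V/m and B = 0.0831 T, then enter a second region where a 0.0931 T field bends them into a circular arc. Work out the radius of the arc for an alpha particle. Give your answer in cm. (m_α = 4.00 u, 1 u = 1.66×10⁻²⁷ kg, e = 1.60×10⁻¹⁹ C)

The selector passes v = E/B = 1.82×10^5/0.0831 = 2.19×10^6 m/s.
In the deflection region, r = mv/(qB₂) = (6.64×10^-27)(2.19×10^6) / [(2×1.60×10^-19)(0.0931)] = 0.488 m.

r ≈ 48.8 cm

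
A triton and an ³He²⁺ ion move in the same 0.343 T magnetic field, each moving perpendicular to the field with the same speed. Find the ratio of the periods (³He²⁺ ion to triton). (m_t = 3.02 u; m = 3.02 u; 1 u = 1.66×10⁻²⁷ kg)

ratio ≈ 0.500

T = 2πm/(qB) is independent of speed, so T₂/T₁ = (m₂/q₂)/(m₁/q₁).
T_{³He²⁺ ion}/T_{triton} = (5.01×10^-27/2e) / (5.01×10^-27/1e) = 0.500.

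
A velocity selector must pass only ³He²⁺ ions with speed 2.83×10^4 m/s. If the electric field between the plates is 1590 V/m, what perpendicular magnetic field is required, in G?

B ≈ 562 G

qE = qvB ⇒ B = E/v = (1590) / (2.83×10^4) = 0.0562 T.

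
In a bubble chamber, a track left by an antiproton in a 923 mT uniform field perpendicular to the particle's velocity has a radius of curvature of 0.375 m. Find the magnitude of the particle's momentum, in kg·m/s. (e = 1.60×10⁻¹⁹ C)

p ≈ 5.54×10^-20 kg·m/s

Since qvB = mv²/r, the momentum p = mv = qBr.
p = (1×1.60×10^-19)(0.923)(0.375) = 5.54×10^-20 kg·m/s.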